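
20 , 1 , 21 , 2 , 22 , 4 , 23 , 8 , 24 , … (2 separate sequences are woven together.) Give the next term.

16

Taking every 2nd term gives 2 separate tracks.
Track A: 20, 21, 22, 23, 24. Arithmetic with common difference +1.
Track B: 1, 2, 4, 8. Successive powers of 2.
The 10th slot belongs to track B; its 5th term is 16.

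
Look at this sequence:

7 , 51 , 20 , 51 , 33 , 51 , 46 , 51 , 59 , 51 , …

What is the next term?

Positions 1, 3, 5, … form one subsequence and positions 2, 4, 6, … form another.
Track A: 7, 20, 33, 46, 59 — arithmetic with common difference +13.
Track B: 51, 51, 51, 51, 51 — the constant sequence 51.
Term 11 comes from track A (its 6th entry): 72.

72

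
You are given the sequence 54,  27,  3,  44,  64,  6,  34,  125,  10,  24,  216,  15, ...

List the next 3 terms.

Taking every 3rd term gives 3 separate tracks.
Track A: 54, 44, 34, 24 — arithmetic with common difference −10.
Track B: 27, 64, 125, 216 — perfect cubes starting at 3³.
Track C: 3, 6, 10, 15 — the triangular numbers T_2, T_3, ….
Position 13 falls in track A as its term 5, giving 14.
Position 14 → track B, term 5 = 343.
The 15th slot belongs to track C; its 5th term is 21.

14, 343, 21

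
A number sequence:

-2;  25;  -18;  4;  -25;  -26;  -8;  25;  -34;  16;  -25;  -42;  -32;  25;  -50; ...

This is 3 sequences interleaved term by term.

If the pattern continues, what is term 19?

Taking every 3rd term gives 3 separate tracks.
Stream A: -2, 4, -8, 16, -32. Multiplying by -2 each time.
Stream B: 25, -25, 25, -25, 25. Oscillating between 25 and -25.
Stream C: -18, -26, -34, -42, -50. Arithmetic, step −8.
Position 19 falls in stream A as its term 7, giving -128.

-128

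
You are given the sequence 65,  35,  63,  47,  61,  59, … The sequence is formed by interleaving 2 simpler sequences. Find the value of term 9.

57

Odd-indexed and even-indexed terms follow separate rules.
Subsequence A: 65, 63, 61 — arithmetic with common difference −2.
Subsequence B: 35, 47, 59 — arithmetic, step +12.
Position 9 falls in subsequence A as its term 5, giving 57.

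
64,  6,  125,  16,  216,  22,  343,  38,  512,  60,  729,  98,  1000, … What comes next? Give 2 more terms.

Split by position mod 2 into 2 tracks.
Track A: 64, 125, 216, 343, 512, 729, 1000. Perfect cubes starting at 4³.
Track B: 6, 16, 22, 38, 60, 98. Fibonacci-style (each term is the sum of the two before it).
Position 14 → track B, term 7 = 158.
Term 15 comes from track A (its 8th entry): 1331.

158, 1331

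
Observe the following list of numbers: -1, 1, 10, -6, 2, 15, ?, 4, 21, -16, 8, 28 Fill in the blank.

Split by position mod 3: positions 1, 4, 7, … form one track, and each other residue class forms its own.
Subsequence A: -1, -6, ?, -16. Subtracting 5 each time.
Subsequence B: 1, 2, 4, 8. Powers of 2.
Subsequence C: 10, 15, 21, 28. The triangular numbers T_4, T_5, ….
Filling subsequence A at index 3 by its rule yields -11.

-11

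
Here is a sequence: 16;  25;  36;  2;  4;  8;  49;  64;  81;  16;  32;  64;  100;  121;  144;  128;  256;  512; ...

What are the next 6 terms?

The slot pattern repeats as AAABBB (period 6), so there are 2 interleaved tracks.
Track A = 16, 25, 36, 49, 64, 81, 100, 121, 144: consecutive squares n² from n = 4.
Track B = 2, 4, 8, 16, 32, 64, 128, 256, 512: powers 2^1, 2^2, 2^3, ….
Position 19 falls in track A as its term 10, giving 169.
Position 20 → track A, term 11 = 196.
The 21st slot belongs to track A; its 12th term is 225.
The 22nd slot belongs to track B; its 10th term is 1024.
The 23rd slot belongs to track B; its 11th term is 2048.
Position 24 → track B, term 12 = 4096.

169, 196, 225, 1024, 2048, 4096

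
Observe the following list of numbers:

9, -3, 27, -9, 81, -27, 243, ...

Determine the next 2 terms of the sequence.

-81, 729

Split by position mod 2 into 2 tracks.
Subsequence A is 9, 27, 81, 243, which is powers 3^2, 3^3, 3^4, ….
Subsequence B is -3, -9, -27, which is a geometric progression (common ratio 3).
Term 8 comes from subsequence B (its 4th entry): -81.
Term 9 comes from subsequence A (its 5th entry): 729.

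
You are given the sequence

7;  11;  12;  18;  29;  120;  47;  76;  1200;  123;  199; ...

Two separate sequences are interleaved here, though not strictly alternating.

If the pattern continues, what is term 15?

120000

Reading positions in blocks of 3 reveals the pattern AAB — 2 tracks woven together.
Subsequence A = 7, 11, 18, 29, 47, 76, 123, 199: each term equals the sum of the previous two.
Subsequence B = 12, 120, 1200: geometric with ratio 10.
The 15th slot belongs to subsequence B; its 5th term is 120000.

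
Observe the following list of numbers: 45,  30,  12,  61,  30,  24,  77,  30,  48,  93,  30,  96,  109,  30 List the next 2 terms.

Split by position mod 3 into 3 tracks.
Subsequence A: 45, 61, 77, 93, 109. Arithmetic, step +16.
Subsequence B: 30, 30, 30, 30, 30. Constant 30.
Subsequence C: 12, 24, 48, 96. Geometric, ×2 each step.
Position 15 falls in subsequence C as its term 5, giving 192.
Position 16 falls in subsequence A as its term 6, giving 125.

192, 125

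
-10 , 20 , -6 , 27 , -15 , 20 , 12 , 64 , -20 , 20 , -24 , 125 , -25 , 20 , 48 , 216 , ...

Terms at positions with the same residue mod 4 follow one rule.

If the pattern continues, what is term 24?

512

Taking every 4th term gives 4 separate tracks.
Track A: -10, -15, -20, -25. Arithmetic with common difference −5.
Track B: 20, 20, 20, 20. Constant 20.
Track C: -6, 12, -24, 48. Geometric, ×-2 each step.
Track D: 27, 64, 125, 216. Perfect cubes starting at 3³.
The 24th slot belongs to track D; its 6th term is 512.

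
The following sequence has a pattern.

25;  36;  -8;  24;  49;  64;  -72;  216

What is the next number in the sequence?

81

The slot pattern repeats as AABB (period 4), so there are 2 interleaved tracks.
Track A is 25, 36, 49, 64, which is the squares 5², 6², 7², ….
Track B is -8, 24, -72, 216, which is geometric with ratio -3.
The 9th slot belongs to track A; its 5th term is 81.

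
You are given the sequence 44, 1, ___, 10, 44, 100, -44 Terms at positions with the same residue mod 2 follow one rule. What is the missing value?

-44

Split by position mod 2 into 2 tracks.
Track A is 44, ?, 44, -44, which is alternating ±44.
Track B is 1, 10, 100, which is powers of 10.
Filling track A at index 2 by its rule yields -44.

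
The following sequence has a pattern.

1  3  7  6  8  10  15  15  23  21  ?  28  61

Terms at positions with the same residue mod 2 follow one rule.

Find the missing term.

Split by position mod 2 into 2 tracks.
Track A: 1, 7, 8, 15, 23, ?, 61. Each term equals the sum of the previous two.
Track B: 3, 6, 10, 15, 21, 28. The triangular numbers T_2, T_3, ….
The gap is track A's term 6; the rule gives 38.

38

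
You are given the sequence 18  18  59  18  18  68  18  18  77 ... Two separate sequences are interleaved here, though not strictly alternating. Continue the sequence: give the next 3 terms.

Positions follow the repeating pattern AAB; grouping by letter gives 2 tracks.
Stream A is 18, 18, 18, 18, 18, 18, which is always 18.
Stream B is 59, 68, 77, which is adding 9 each time.
Position 10 → stream A, term 7 = 18.
Term 11 comes from stream A (its 8th entry): 18.
Position 12 falls in stream B as its term 4, giving 86.

18, 18, 86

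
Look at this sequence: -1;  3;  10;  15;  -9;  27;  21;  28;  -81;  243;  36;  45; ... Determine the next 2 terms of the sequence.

Reading positions in blocks of 4 reveals the pattern AABB — 2 tracks woven together.
Subsequence A: -1, 3, -9, 27, -81, 243 — a geometric progression (common ratio -3).
Subsequence B: 10, 15, 21, 28, 36, 45 — triangular numbers starting at T_4.
Position 13 falls in subsequence A as its term 7, giving -729.
Term 14 comes from subsequence A (its 8th entry): 2187.

-729, 2187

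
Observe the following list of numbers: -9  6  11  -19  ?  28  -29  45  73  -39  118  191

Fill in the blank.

Reading positions in blocks of 3 reveals the pattern ABB — 2 tracks woven together.
Track A is -9, -19, -29, -39, which is subtracting 10 each time.
Track B is 6, 11, ?, 28, 45, 73, 118, 191, which is a Fibonacci-like recurrence a_n = a_{n-1} + a_{n-2}.
So the missing entry in track B is 17.

17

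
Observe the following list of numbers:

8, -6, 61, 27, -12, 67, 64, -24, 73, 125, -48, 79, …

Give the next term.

Split by position mod 3: positions 1, 4, 7, … form one track, and each other residue class forms its own.
Subsequence A: 8, 27, 64, 125. Perfect cubes starting at 2³.
Subsequence B: -6, -12, -24, -48. A geometric progression (common ratio 2).
Subsequence C: 61, 67, 73, 79. Adding 6 each time.
Position 13 falls in subsequence A as its term 5, giving 216.

216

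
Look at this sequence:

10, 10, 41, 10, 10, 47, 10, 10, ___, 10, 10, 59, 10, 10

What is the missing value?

Positions follow the repeating pattern AAB; grouping by letter gives 2 tracks.
Track A: 10, 10, 10, 10, 10, 10, 10, 10, 10, 10 (always 10).
Track B: 41, 47, ?, 59 (adding 6 each time).
The gap is track B's term 3; the rule gives 53.

53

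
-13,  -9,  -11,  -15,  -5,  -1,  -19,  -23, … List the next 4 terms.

3, 7, -27, -31

Positions follow the repeating pattern AABB; grouping by letter gives 2 tracks.
Stream A is -13, -9, -5, -1, which is arithmetic, step +4.
Stream B is -11, -15, -19, -23, which is arithmetic with common difference −4.
Term 9 comes from stream A (its 5th entry): 3.
The 10th slot belongs to stream A; its 6th term is 7.
Position 11 → stream B, term 5 = -27.
Position 12 → stream B, term 6 = -31.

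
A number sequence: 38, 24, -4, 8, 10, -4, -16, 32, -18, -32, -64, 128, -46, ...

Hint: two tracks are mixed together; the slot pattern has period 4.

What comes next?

-60

The slot pattern repeats as AABB (period 4), so there are 2 interleaved tracks.
Track A: 38, 24, 10, -4, -18, -32, -46 (arithmetic, step −14).
Track B: -4, 8, -16, 32, -64, 128 (a geometric progression (common ratio -2)).
Position 14 falls in track A as its term 8, giving -60.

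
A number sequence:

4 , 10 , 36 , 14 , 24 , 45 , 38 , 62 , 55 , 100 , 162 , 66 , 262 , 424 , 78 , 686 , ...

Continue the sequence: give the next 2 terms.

1110, 91

Reading positions in blocks of 3 reveals the pattern AAB — 2 tracks woven together.
Track A is 4, 10, 14, 24, 38, 62, 100, 162, 262, 424, 686, which is Fibonacci-style (each term is the sum of the two before it).
Track B is 36, 45, 55, 66, 78, which is the triangular numbers T_8, T_9, ….
Position 17 falls in track A as its term 12, giving 1110.
Position 18 → track B, term 6 = 91.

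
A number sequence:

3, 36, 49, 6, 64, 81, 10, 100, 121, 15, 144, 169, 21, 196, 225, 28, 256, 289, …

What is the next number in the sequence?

36

The slot pattern repeats as ABB (period 3), so there are 2 interleaved tracks.
Track A: 3, 6, 10, 15, 21, 28. Triangular numbers n(n+1)/2 for n = 2, 3, ….
Track B: 36, 49, 64, 81, 100, 121, 144, 169, 196, 225, 256, 289. The squares 6², 7², 8², ….
Position 19 → track A, term 7 = 36.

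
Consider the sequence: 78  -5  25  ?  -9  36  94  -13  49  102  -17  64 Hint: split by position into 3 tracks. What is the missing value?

Split by position mod 3 into 3 tracks.
Subsequence A is 78, ?, 94, 102, which is adding 8 each time.
Subsequence B is -5, -9, -13, -17, which is arithmetic, step −4.
Subsequence C is 25, 36, 49, 64, which is the squares 5², 6², 7², ….
Subsequence A's pattern makes the blank 86.

86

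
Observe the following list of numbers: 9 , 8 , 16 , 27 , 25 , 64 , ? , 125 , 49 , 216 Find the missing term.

Split by position mod 2 into 2 tracks.
Track A = 9, 16, 25, ?, 49: consecutive squares n² from n = 3.
Track B = 8, 27, 64, 125, 216: consecutive cubes n³ from n = 2.
Track A's pattern makes the blank 36.

36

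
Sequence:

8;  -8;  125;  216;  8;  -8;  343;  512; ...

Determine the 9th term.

8

Reading positions in blocks of 4 reveals the pattern AABB — 2 tracks woven together.
Track A: 8, -8, 8, -8 (oscillating between 8 and -8).
Track B: 125, 216, 343, 512 (the cubes 5³, 6³, 7³, …).
The 9th slot belongs to track A; its 5th term is 8.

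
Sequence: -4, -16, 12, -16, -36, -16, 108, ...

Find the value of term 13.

-2916

The terms cycle through 2 interleaved subsequences.
Track A: -4, 12, -36, 108. A geometric progression (common ratio -3).
Track B: -16, -16, -16. Constant -16.
Term 13 comes from track A (its 7th entry): -2916.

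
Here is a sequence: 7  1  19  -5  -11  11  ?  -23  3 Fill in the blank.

-17

Positions follow the repeating pattern AAB; grouping by letter gives 2 tracks.
Track A: 7, 1, -5, -11, ?, -23 — arithmetic with common difference −6.
Track B: 19, 11, 3 — arithmetic, step −8.
So the missing entry in track A is -17.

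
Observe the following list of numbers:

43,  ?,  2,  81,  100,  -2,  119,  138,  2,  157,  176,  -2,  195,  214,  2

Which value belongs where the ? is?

62

Positions follow the repeating pattern AAB; grouping by letter gives 2 tracks.
Stream A: 43, ?, 81, 100, 119, 138, 157, 176, 195, 214. Arithmetic, step +19.
Stream B: 2, -2, 2, -2, 2. Oscillating between 2 and -2.
So the missing entry in stream A is 62.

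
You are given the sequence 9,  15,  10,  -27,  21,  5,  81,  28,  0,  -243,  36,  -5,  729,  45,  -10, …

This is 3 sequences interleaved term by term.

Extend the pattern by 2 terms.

-2187, 55

Read the sequence 3 terms at a time; column i is its own pattern.
Track A is 9, -27, 81, -243, 729, which is multiplying by -3 each time.
Track B is 15, 21, 28, 36, 45, which is triangular numbers n(n+1)/2 for n = 5, 6, ….
Track C is 10, 5, 0, -5, -10, which is arithmetic, step −5.
Position 16 → track A, term 6 = -2187.
Position 17 → track B, term 6 = 55.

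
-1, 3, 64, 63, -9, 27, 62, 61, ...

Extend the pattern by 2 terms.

Positions follow the repeating pattern AABB; grouping by letter gives 2 tracks.
Track A: -1, 3, -9, 27 — geometric with ratio -3.
Track B: 64, 63, 62, 61 — subtracting 1 each time.
Term 9 comes from track A (its 5th entry): -81.
The 10th slot belongs to track A; its 6th term is 243.

-81, 243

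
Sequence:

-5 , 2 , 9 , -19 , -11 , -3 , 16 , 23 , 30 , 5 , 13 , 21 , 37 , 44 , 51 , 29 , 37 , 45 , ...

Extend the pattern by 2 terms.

Reading positions in blocks of 6 reveals the pattern AAABBB — 2 tracks woven together.
Track A = -5, 2, 9, 16, 23, 30, 37, 44, 51: adding 7 each time.
Track B = -19, -11, -3, 5, 13, 21, 29, 37, 45: arithmetic with common difference +8.
The 19th slot belongs to track A; its 10th term is 58.
The 20th slot belongs to track A; its 11th term is 65.

58, 65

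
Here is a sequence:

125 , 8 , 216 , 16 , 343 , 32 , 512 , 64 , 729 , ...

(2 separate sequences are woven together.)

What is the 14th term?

512

Split by position mod 2 into 2 tracks.
Track A: 125, 216, 343, 512, 729 — perfect cubes starting at 5³.
Track B: 8, 16, 32, 64 — geometric with ratio 2.
Term 14 comes from track B (its 7th entry): 512.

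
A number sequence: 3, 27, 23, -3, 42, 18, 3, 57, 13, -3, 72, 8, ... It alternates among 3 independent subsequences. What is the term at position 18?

Split by position mod 3 into 3 tracks.
Subsequence A = 3, -3, 3, -3: the oscillation 3·(−1)^(n+1).
Subsequence B = 27, 42, 57, 72: arithmetic, step +15.
Subsequence C = 23, 18, 13, 8: arithmetic with common difference −5.
Position 18 falls in subsequence C as its term 6, giving -2.

-2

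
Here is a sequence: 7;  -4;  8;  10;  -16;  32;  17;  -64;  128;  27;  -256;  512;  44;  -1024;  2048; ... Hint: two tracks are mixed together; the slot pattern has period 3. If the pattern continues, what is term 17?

The slot pattern repeats as ABB (period 3), so there are 2 interleaved tracks.
Track A: 7, 10, 17, 27, 44 — each term equals the sum of the previous two.
Track B: -4, 8, -16, 32, -64, 128, -256, 512, -1024, 2048 — a geometric progression (common ratio -2).
The 17th slot belongs to track B; its 11th term is -4096.

-4096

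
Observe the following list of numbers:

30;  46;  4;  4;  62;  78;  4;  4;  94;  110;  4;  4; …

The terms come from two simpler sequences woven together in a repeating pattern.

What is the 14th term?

Positions follow the repeating pattern AABB; grouping by letter gives 2 tracks.
Subsequence A: 30, 46, 62, 78, 94, 110 (linear: a_n = 14 + 16·n).
Subsequence B: 4, 4, 4, 4, 4, 4 (the constant sequence 4).
Term 14 comes from subsequence A (its 8th entry): 142.

142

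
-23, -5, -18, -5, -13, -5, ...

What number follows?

Positions 1, 3, 5, … form one subsequence and positions 2, 4, 6, … form another.
Track A: -23, -18, -13 (adding 5 each time).
Track B: -5, -5, -5 (the constant sequence -5).
Term 7 comes from track A (its 4th entry): -8.

-8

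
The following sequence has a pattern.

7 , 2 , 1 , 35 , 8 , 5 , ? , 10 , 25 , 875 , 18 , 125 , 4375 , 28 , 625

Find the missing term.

Taking every 3rd term gives 3 separate tracks.
Track A = 7, 35, ?, 875, 4375: geometric with ratio 5.
Track B = 2, 8, 10, 18, 28: Fibonacci-style (each term is the sum of the two before it).
Track C = 1, 5, 25, 125, 625: powers 5^0, 5^1, 5^2, ….
Filling track A at index 3 by its rule yields 175.

175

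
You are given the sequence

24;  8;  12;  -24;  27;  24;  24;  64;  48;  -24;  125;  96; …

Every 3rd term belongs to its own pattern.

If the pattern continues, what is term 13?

The terms cycle through 3 interleaved subsequences.
Track A is 24, -24, 24, -24, which is the oscillation 24·(−1)^(n+1).
Track B is 8, 27, 64, 125, which is the cubes 2³, 3³, 4³, ….
Track C is 12, 24, 48, 96, which is geometric with ratio 2.
The 13th slot belongs to track A; its 5th term is 24.

24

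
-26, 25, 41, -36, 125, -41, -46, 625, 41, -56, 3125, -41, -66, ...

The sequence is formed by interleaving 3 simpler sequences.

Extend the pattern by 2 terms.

15625, 41

Read the sequence 3 terms at a time; column i is its own pattern.
Track A is -26, -36, -46, -56, -66, which is arithmetic, step −10.
Track B is 25, 125, 625, 3125, which is powers of 5.
Track C is 41, -41, 41, -41, which is alternating ±41.
Position 14 falls in track B as its term 5, giving 15625.
Position 15 falls in track C as its term 5, giving 41.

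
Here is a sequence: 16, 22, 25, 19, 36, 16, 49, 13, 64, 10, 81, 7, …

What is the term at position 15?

121

The terms cycle through 2 interleaved subsequences.
Subsequence A: 16, 25, 36, 49, 64, 81 — consecutive squares n² from n = 4.
Subsequence B: 22, 19, 16, 13, 10, 7 — subtracting 3 each time.
Term 15 comes from subsequence A (its 8th entry): 121.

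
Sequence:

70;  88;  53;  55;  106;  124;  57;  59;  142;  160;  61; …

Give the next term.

63

The slot pattern repeats as AABB (period 4), so there are 2 interleaved tracks.
Track A: 70, 88, 106, 124, 142, 160 (arithmetic with common difference +18).
Track B: 53, 55, 57, 59, 61 (arithmetic, step +2).
The 12th slot belongs to track B; its 6th term is 63.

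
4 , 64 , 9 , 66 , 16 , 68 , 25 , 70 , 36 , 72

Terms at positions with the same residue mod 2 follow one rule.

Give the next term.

Positions 1, 3, 5, … form one subsequence and positions 2, 4, 6, … form another.
Stream A: 4, 9, 16, 25, 36. Perfect squares starting at 2².
Stream B: 64, 66, 68, 70, 72. Arithmetic with common difference +2.
Term 11 comes from stream A (its 6th entry): 49.

49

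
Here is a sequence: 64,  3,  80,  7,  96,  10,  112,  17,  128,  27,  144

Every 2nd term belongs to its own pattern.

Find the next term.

Taking every 2nd term gives 2 separate tracks.
Stream A: 64, 80, 96, 112, 128, 144 (arithmetic, step +16).
Stream B: 3, 7, 10, 17, 27 (each term equals the sum of the previous two).
Position 12 → stream B, term 6 = 44.

44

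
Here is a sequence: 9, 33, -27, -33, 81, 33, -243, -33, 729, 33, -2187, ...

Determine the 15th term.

The terms cycle through 2 interleaved subsequences.
Subsequence A is 9, -27, 81, -243, 729, -2187, which is a geometric progression (common ratio -3).
Subsequence B is 33, -33, 33, -33, 33, which is oscillating between 33 and -33.
The 15th slot belongs to subsequence A; its 8th term is -19683.

-19683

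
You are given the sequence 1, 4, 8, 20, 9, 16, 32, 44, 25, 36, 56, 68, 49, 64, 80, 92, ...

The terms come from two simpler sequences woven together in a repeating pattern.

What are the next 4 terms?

81, 100, 104, 116

The slot pattern repeats as AABB (period 4), so there are 2 interleaved tracks.
Subsequence A = 1, 4, 9, 16, 25, 36, 49, 64: consecutive squares n² from n = 1.
Subsequence B = 8, 20, 32, 44, 56, 68, 80, 92: arithmetic with common difference +12.
Position 17 falls in subsequence A as its term 9, giving 81.
Position 18 → subsequence A, term 10 = 100.
Term 19 comes from subsequence B (its 9th entry): 104.
The 20th slot belongs to subsequence B; its 10th term is 116.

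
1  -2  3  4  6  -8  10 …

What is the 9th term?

15

Positions 1, 3, 5, … form one subsequence and positions 2, 4, 6, … form another.
Subsequence A is 1, 3, 6, 10, which is triangular numbers starting at T_1.
Subsequence B is -2, 4, -8, which is geometric with ratio -2.
Term 9 comes from subsequence A (its 5th entry): 15.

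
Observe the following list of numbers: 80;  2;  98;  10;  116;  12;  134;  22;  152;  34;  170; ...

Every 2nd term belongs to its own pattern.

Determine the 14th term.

90

Taking every 2nd term gives 2 separate tracks.
Track A: 80, 98, 116, 134, 152, 170 — arithmetic, step +18.
Track B: 2, 10, 12, 22, 34 — a Fibonacci-like recurrence a_n = a_{n-1} + a_{n-2}.
Position 14 falls in track B as its term 7, giving 90.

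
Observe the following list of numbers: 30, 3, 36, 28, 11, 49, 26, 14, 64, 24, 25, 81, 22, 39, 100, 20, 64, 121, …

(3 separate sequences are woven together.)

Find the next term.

Read the sequence 3 terms at a time; column i is its own pattern.
Track A = 30, 28, 26, 24, 22, 20: arithmetic with common difference −2.
Track B = 3, 11, 14, 25, 39, 64: a Fibonacci-like recurrence a_n = a_{n-1} + a_{n-2}.
Track C = 36, 49, 64, 81, 100, 121: consecutive squares n² from n = 6.
The 19th slot belongs to track A; its 7th term is 18.

18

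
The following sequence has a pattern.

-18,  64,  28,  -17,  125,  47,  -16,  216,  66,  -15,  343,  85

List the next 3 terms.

-14, 512, 104

The terms cycle through 3 interleaved subsequences.
Track A: -18, -17, -16, -15 (arithmetic with common difference +1).
Track B: 64, 125, 216, 343 (perfect cubes starting at 4³).
Track C: 28, 47, 66, 85 (adding 19 each time).
The 13th slot belongs to track A; its 5th term is -14.
Position 14 → track B, term 5 = 512.
Position 15 falls in track C as its term 5, giving 104.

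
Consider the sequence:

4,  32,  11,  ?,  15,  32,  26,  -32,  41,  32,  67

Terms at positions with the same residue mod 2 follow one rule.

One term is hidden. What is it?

Split by position mod 2 into 2 tracks.
Subsequence A is 4, 11, 15, 26, 41, 67, which is a Fibonacci-like recurrence a_n = a_{n-1} + a_{n-2}.
Subsequence B is 32, ?, 32, -32, 32, which is alternating ±32.
The gap is subsequence B's term 2; the rule gives -32.

-32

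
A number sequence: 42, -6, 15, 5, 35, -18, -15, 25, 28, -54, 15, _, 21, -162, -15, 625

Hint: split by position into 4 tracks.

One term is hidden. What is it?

125

The terms cycle through 4 interleaved subsequences.
Track A = 42, 35, 28, 21: linear: a_n = 49 − 7·n.
Track B = -6, -18, -54, -162: geometric, ×3 each step.
Track C = 15, -15, 15, -15: oscillating between 15 and -15.
Track D = 5, 25, ?, 625: powers 5^1, 5^2, 5^3, ….
Track D's pattern makes the blank 125.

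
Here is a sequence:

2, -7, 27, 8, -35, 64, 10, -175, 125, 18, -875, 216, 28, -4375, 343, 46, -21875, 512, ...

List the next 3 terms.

Split by position mod 3 into 3 tracks.
Track A is 2, 8, 10, 18, 28, 46, which is a Fibonacci-like recurrence a_n = a_{n-1} + a_{n-2}.
Track B is -7, -35, -175, -875, -4375, -21875, which is geometric with ratio 5.
Track C is 27, 64, 125, 216, 343, 512, which is perfect cubes starting at 3³.
Term 19 comes from track A (its 7th entry): 74.
Position 20 → track B, term 7 = -109375.
Position 21 falls in track C as its term 7, giving 729.

74, -109375, 729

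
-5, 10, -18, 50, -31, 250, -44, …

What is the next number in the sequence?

Odd-indexed and even-indexed terms follow separate rules.
Stream A: -5, -18, -31, -44 — arithmetic, step −13.
Stream B: 10, 50, 250 — multiplying by 5 each time.
Term 8 comes from stream B (its 4th entry): 1250.

1250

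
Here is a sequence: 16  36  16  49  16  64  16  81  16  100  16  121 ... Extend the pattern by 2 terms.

16, 144

Taking every 2nd term gives 2 separate tracks.
Track A: 16, 16, 16, 16, 16, 16 — the constant sequence 16.
Track B: 36, 49, 64, 81, 100, 121 — consecutive squares n² from n = 6.
Position 13 → track A, term 7 = 16.
Term 14 comes from track B (its 7th entry): 144.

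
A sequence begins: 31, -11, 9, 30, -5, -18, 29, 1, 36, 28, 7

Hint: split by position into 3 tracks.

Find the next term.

-72

The terms cycle through 3 interleaved subsequences.
Track A is 31, 30, 29, 28, which is arithmetic with common difference −1.
Track B is -11, -5, 1, 7, which is adding 6 each time.
Track C is 9, -18, 36, which is geometric, ×-2 each step.
Position 12 falls in track C as its term 4, giving -72.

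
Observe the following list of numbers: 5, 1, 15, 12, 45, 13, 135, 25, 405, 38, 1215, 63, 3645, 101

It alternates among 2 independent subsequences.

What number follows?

Odd-indexed and even-indexed terms follow separate rules.
Track A: 5, 15, 45, 135, 405, 1215, 3645. Geometric, ×3 each step.
Track B: 1, 12, 13, 25, 38, 63, 101. Fibonacci-style (each term is the sum of the two before it).
The 15th slot belongs to track A; its 8th term is 10935.

10935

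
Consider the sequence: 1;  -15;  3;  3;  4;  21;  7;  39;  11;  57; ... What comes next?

18

Odd-indexed and even-indexed terms follow separate rules.
Track A is 1, 3, 4, 7, 11, which is a Fibonacci-like recurrence a_n = a_{n-1} + a_{n-2}.
Track B is -15, 3, 21, 39, 57, which is linear: a_n = -33 + 18·n.
Position 11 → track A, term 6 = 18.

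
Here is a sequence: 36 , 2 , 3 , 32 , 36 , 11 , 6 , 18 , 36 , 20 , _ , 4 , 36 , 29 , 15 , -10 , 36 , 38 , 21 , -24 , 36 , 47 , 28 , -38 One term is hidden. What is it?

10

Split by position mod 4: positions 1, 5, 9, … form one track, and each other residue class forms its own.
Track A: 36, 36, 36, 36, 36, 36 (constant 36).
Track B: 2, 11, 20, 29, 38, 47 (adding 9 each time).
Track C: 3, 6, ?, 15, 21, 28 (triangular numbers starting at T_2).
Track D: 32, 18, 4, -10, -24, -38 (arithmetic with common difference −14).
So the missing entry in track C is 10.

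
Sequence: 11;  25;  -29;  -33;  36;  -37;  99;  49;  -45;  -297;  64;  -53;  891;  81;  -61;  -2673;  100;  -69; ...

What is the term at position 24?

Read the sequence 3 terms at a time; column i is its own pattern.
Track A: 11, -33, 99, -297, 891, -2673. Geometric, ×-3 each step.
Track B: 25, 36, 49, 64, 81, 100. Consecutive squares n² from n = 5.
Track C: -29, -37, -45, -53, -61, -69. Arithmetic with common difference −8.
Term 24 comes from track C (its 8th entry): -85.

-85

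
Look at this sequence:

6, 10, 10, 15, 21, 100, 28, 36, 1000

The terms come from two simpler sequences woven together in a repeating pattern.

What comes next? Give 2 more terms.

Positions follow the repeating pattern AAB; grouping by letter gives 2 tracks.
Track A: 6, 10, 15, 21, 28, 36 (triangular numbers n(n+1)/2 for n = 3, 4, …).
Track B: 10, 100, 1000 (powers 10^1, 10^2, 10^3, …).
Position 10 falls in track A as its term 7, giving 45.
Position 11 falls in track A as its term 8, giving 55.

45, 55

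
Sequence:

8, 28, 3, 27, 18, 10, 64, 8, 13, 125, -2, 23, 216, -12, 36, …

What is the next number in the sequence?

Split by position mod 3: positions 1, 4, 7, … form one track, and each other residue class forms its own.
Track A: 8, 27, 64, 125, 216 — perfect cubes starting at 2³.
Track B: 28, 18, 8, -2, -12 — arithmetic with common difference −10.
Track C: 3, 10, 13, 23, 36 — a Fibonacci-like recurrence a_n = a_{n-1} + a_{n-2}.
The 16th slot belongs to track A; its 6th term is 343.

343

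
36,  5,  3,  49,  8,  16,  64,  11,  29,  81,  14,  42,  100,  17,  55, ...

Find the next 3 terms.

Split by position mod 3 into 3 tracks.
Track A: 36, 49, 64, 81, 100 — the squares 6², 7², 8², ….
Track B: 5, 8, 11, 14, 17 — adding 3 each time.
Track C: 3, 16, 29, 42, 55 — arithmetic, step +13.
Term 16 comes from track A (its 6th entry): 121.
Position 17 falls in track B as its term 6, giving 20.
Position 18 falls in track C as its term 6, giving 68.

121, 20, 68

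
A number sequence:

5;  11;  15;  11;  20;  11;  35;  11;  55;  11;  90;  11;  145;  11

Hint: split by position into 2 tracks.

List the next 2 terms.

Odd-indexed and even-indexed terms follow separate rules.
Stream A is 5, 15, 20, 35, 55, 90, 145, which is Fibonacci-style (each term is the sum of the two before it).
Stream B is 11, 11, 11, 11, 11, 11, 11, which is the constant sequence 11.
Term 15 comes from stream A (its 8th entry): 235.
The 16th slot belongs to stream B; its 8th term is 11.

235, 11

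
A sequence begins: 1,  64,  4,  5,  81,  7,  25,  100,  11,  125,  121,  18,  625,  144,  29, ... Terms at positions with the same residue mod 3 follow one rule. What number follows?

3125

The terms cycle through 3 interleaved subsequences.
Track A is 1, 5, 25, 125, 625, which is successive powers of 5.
Track B is 64, 81, 100, 121, 144, which is the squares 8², 9², 10², ….
Track C is 4, 7, 11, 18, 29, which is Fibonacci-style (each term is the sum of the two before it).
The 16th slot belongs to track A; its 6th term is 3125.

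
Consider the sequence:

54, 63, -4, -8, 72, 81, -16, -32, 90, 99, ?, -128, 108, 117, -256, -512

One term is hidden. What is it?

The slot pattern repeats as AABB (period 4), so there are 2 interleaved tracks.
Track A: 54, 63, 72, 81, 90, 99, 108, 117 — adding 9 each time.
Track B: -4, -8, -16, -32, ?, -128, -256, -512 — a geometric progression (common ratio 2).
So the missing entry in track B is -64.

-64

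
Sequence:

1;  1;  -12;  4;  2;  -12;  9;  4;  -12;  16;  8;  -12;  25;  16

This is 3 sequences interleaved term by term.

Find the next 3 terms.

Split by position mod 3: positions 1, 4, 7, … form one track, and each other residue class forms its own.
Stream A: 1, 4, 9, 16, 25 — the squares 1², 2², 3², ….
Stream B: 1, 2, 4, 8, 16 — powers 2^0, 2^1, 2^2, ….
Stream C: -12, -12, -12, -12 — always -12.
Position 15 falls in stream C as its term 5, giving -12.
Position 16 falls in stream A as its term 6, giving 36.
The 17th slot belongs to stream B; its 6th term is 32.

-12, 36, 32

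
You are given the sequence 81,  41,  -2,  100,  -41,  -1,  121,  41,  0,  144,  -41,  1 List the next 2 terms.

Split by position mod 3 into 3 tracks.
Stream A: 81, 100, 121, 144. The squares 9², 10², 11², ….
Stream B: 41, -41, 41, -41. Alternating ±41.
Stream C: -2, -1, 0, 1. Adding 1 each time.
Position 13 → stream A, term 5 = 169.
Position 14 falls in stream B as its term 5, giving 41.

169, 41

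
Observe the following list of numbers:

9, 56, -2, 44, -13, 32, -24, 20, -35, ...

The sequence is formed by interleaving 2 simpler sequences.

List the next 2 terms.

8, -46

Split by position mod 2 into 2 tracks.
Subsequence A = 9, -2, -13, -24, -35: arithmetic, step −11.
Subsequence B = 56, 44, 32, 20: linear: a_n = 68 − 12·n.
Position 10 falls in subsequence B as its term 5, giving 8.
Position 11 → subsequence A, term 6 = -46.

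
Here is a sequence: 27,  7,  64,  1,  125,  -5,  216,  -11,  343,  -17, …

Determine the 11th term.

Taking every 2nd term gives 2 separate tracks.
Track A: 27, 64, 125, 216, 343 (consecutive cubes n³ from n = 3).
Track B: 7, 1, -5, -11, -17 (linear: a_n = 13 − 6·n).
Term 11 comes from track A (its 6th entry): 512.

512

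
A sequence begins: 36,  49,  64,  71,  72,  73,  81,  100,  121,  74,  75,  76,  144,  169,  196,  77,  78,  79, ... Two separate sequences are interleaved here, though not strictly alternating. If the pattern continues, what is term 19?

Positions follow the repeating pattern AAABBB; grouping by letter gives 2 tracks.
Track A: 36, 49, 64, 81, 100, 121, 144, 169, 196 (perfect squares starting at 6²).
Track B: 71, 72, 73, 74, 75, 76, 77, 78, 79 (linear: a_n = 70 + n).
The 19th slot belongs to track A; its 10th term is 225.

225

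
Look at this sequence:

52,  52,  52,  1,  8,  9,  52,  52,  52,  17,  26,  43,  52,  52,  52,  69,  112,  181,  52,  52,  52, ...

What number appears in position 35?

Positions follow the repeating pattern AAABBB; grouping by letter gives 2 tracks.
Track A: 52, 52, 52, 52, 52, 52, 52, 52, 52, 52, 52, 52. Constant 52.
Track B: 1, 8, 9, 17, 26, 43, 69, 112, 181. Fibonacci-style (each term is the sum of the two before it).
The 35th slot belongs to track B; its 17th term is 8506.

8506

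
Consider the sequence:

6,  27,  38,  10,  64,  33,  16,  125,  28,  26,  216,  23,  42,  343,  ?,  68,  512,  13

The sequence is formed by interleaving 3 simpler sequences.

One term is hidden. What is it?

18

The terms cycle through 3 interleaved subsequences.
Track A: 6, 10, 16, 26, 42, 68 — Fibonacci-style (each term is the sum of the two before it).
Track B: 27, 64, 125, 216, 343, 512 — perfect cubes starting at 3³.
Track C: 38, 33, 28, 23, ?, 13 — arithmetic with common difference −5.
Filling track C at index 5 by its rule yields 18.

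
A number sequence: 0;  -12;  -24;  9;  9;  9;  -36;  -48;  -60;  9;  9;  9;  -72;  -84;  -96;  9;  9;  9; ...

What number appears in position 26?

The slot pattern repeats as AAABBB (period 6), so there are 2 interleaved tracks.
Subsequence A is 0, -12, -24, -36, -48, -60, -72, -84, -96, which is arithmetic, step −12.
Subsequence B is 9, 9, 9, 9, 9, 9, 9, 9, 9, which is always 9.
Term 26 comes from subsequence A (its 14th entry): -156.

-156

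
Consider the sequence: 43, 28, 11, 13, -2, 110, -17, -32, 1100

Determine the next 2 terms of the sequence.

-47, -62

Reading positions in blocks of 3 reveals the pattern AAB — 2 tracks woven together.
Track A: 43, 28, 13, -2, -17, -32 — arithmetic, step −15.
Track B: 11, 110, 1100 — multiplying by 10 each time.
Position 10 falls in track A as its term 7, giving -47.
Term 11 comes from track A (its 8th entry): -62.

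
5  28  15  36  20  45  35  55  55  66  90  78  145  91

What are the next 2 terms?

235, 105

Split by position mod 2 into 2 tracks.
Subsequence A: 5, 15, 20, 35, 55, 90, 145. Fibonacci-style (each term is the sum of the two before it).
Subsequence B: 28, 36, 45, 55, 66, 78, 91. Triangular numbers starting at T_7.
Term 15 comes from subsequence A (its 8th entry): 235.
Term 16 comes from subsequence B (its 8th entry): 105.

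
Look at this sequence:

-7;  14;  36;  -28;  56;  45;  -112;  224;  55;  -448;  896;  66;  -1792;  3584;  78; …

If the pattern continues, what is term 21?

105

Reading positions in blocks of 3 reveals the pattern AAB — 2 tracks woven together.
Subsequence A: -7, 14, -28, 56, -112, 224, -448, 896, -1792, 3584 (multiplying by -2 each time).
Subsequence B: 36, 45, 55, 66, 78 (the triangular numbers T_8, T_9, …).
The 21st slot belongs to subsequence B; its 7th term is 105.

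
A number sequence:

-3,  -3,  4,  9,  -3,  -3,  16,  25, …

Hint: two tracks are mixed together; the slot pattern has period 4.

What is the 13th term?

The slot pattern repeats as AABB (period 4), so there are 2 interleaved tracks.
Track A: -3, -3, -3, -3 — constant -3.
Track B: 4, 9, 16, 25 — perfect squares starting at 2².
Term 13 comes from track A (its 7th entry): -3.

-3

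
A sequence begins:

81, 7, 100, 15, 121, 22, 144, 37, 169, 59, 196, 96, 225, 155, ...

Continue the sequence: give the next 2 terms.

Positions 1, 3, 5, … form one subsequence and positions 2, 4, 6, … form another.
Track A = 81, 100, 121, 144, 169, 196, 225: the squares 9², 10², 11², ….
Track B = 7, 15, 22, 37, 59, 96, 155: Fibonacci-style (each term is the sum of the two before it).
Position 15 falls in track A as its term 8, giving 256.
Term 16 comes from track B (its 8th entry): 251.

256, 251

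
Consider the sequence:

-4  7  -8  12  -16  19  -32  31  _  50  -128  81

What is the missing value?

Taking every 2nd term gives 2 separate tracks.
Subsequence A: -4, -8, -16, -32, ?, -128. Geometric with ratio 2.
Subsequence B: 7, 12, 19, 31, 50, 81. A Fibonacci-like recurrence a_n = a_{n-1} + a_{n-2}.
Subsequence A's pattern makes the blank -64.

-64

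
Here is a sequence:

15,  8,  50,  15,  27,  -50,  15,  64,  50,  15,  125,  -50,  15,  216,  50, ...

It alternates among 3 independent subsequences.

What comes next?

Taking every 3rd term gives 3 separate tracks.
Subsequence A: 15, 15, 15, 15, 15. The constant sequence 15.
Subsequence B: 8, 27, 64, 125, 216. Consecutive cubes n³ from n = 2.
Subsequence C: 50, -50, 50, -50, 50. The oscillation 50·(−1)^(n+1).
Position 16 falls in subsequence A as its term 6, giving 15.

15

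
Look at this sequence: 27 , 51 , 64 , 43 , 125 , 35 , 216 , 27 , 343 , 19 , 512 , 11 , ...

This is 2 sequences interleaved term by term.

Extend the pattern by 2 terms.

729, 3

The terms cycle through 2 interleaved subsequences.
Track A: 27, 64, 125, 216, 343, 512. Perfect cubes starting at 3³.
Track B: 51, 43, 35, 27, 19, 11. Linear: a_n = 59 − 8·n.
Term 13 comes from track A (its 7th entry): 729.
Term 14 comes from track B (its 7th entry): 3.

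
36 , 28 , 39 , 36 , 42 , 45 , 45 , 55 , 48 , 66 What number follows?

Split by position mod 2 into 2 tracks.
Subsequence A is 36, 39, 42, 45, 48, which is adding 3 each time.
Subsequence B is 28, 36, 45, 55, 66, which is the triangular numbers T_7, T_8, ….
Position 11 falls in subsequence A as its term 6, giving 51.

51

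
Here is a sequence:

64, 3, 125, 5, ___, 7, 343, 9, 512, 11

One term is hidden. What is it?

Split by position mod 2 into 2 tracks.
Subsequence A is 64, 125, ?, 343, 512, which is consecutive cubes n³ from n = 4.
Subsequence B is 3, 5, 7, 9, 11, which is adding 2 each time.
The gap is subsequence A's term 3; the rule gives 216.

216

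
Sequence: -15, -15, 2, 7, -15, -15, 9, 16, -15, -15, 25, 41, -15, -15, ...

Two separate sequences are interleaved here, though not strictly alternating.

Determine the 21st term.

-15

Reading positions in blocks of 4 reveals the pattern AABB — 2 tracks woven together.
Subsequence A = -15, -15, -15, -15, -15, -15, -15, -15: always -15.
Subsequence B = 2, 7, 9, 16, 25, 41: a Fibonacci-like recurrence a_n = a_{n-1} + a_{n-2}.
Position 21 falls in subsequence A as its term 11, giving -15.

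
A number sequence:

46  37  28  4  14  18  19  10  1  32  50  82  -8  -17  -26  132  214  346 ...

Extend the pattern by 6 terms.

The slot pattern repeats as AAABBB (period 6), so there are 2 interleaved tracks.
Stream A: 46, 37, 28, 19, 10, 1, -8, -17, -26 (subtracting 9 each time).
Stream B: 4, 14, 18, 32, 50, 82, 132, 214, 346 (Fibonacci-style (each term is the sum of the two before it)).
Term 19 comes from stream A (its 10th entry): -35.
Term 20 comes from stream A (its 11th entry): -44.
Term 21 comes from stream A (its 12th entry): -53.
Term 22 comes from stream B (its 10th entry): 560.
The 23rd slot belongs to stream B; its 11th term is 906.
Position 24 → stream B, term 12 = 1466.

-35, -44, -53, 560, 906, 1466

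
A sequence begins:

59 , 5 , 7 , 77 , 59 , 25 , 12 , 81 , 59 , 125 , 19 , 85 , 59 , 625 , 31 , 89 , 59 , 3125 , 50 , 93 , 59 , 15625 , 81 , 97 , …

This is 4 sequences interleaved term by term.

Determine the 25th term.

Split by position mod 4: positions 1, 5, 9, … form one track, and each other residue class forms its own.
Stream A is 59, 59, 59, 59, 59, 59, which is constant 59.
Stream B is 5, 25, 125, 625, 3125, 15625, which is powers 5^1, 5^2, 5^3, ….
Stream C is 7, 12, 19, 31, 50, 81, which is Fibonacci-style (each term is the sum of the two before it).
Stream D is 77, 81, 85, 89, 93, 97, which is adding 4 each time.
Position 25 → stream A, term 7 = 59.

59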